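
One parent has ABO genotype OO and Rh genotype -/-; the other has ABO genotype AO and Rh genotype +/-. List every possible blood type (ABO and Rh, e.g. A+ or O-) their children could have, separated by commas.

Gametes from OO × AO give offspring ABO genotypes AO, OO, i.e. phenotypes O, A.
Rh cross -/- × +/- → phenotypes Rh+, Rh-.
Combining independently: O+, O-, A+, A-.

O+, O-, A+, A-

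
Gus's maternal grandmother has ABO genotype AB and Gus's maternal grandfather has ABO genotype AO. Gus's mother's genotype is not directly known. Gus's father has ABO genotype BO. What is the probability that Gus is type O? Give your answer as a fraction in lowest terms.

1/8

Gus's mother's ABO genotype from AB × AO: 1/4 AA, 1/4 AB, 1/4 AO, 1/4 BO.
Crossing each possibility with the father BO and summing P(type O): 1/4·0 + 1/4·0 + 1/4·1/4 + 1/4·1/4 = 1/8.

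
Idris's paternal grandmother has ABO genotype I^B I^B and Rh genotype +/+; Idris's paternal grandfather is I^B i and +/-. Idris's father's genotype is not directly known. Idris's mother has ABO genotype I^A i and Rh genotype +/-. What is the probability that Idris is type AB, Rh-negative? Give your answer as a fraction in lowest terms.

Idris's father's ABO genotype from I^B I^B × I^B i: 1/2 I^B I^B, 1/2 I^B i.
Crossing each possibility with the mother I^A i and summing P(type AB): 1/2·1/2 + 1/2·1/4 = 3/8.
Similarly for Rh via the father's Rh distribution: P(Rh-) = 1/8.
Independent loci: 3/8 × 1/8 = 3/64.

3/64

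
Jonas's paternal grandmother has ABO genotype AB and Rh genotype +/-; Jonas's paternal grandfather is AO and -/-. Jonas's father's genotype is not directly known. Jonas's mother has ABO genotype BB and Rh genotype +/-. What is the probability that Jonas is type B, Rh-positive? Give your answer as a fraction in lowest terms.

Jonas's father's ABO genotype from AB × AO: 1/4 AA, 1/4 AB, 1/4 AO, 1/4 BO.
Crossing each possibility with the mother BB and summing P(type B): 1/4·0 + 1/4·1/2 + 1/4·1/2 + 1/4·1 = 1/2.
Similarly for Rh via the father's Rh distribution: P(Rh+) = 5/8.
Independent loci: 1/2 × 5/8 = 5/16.

5/16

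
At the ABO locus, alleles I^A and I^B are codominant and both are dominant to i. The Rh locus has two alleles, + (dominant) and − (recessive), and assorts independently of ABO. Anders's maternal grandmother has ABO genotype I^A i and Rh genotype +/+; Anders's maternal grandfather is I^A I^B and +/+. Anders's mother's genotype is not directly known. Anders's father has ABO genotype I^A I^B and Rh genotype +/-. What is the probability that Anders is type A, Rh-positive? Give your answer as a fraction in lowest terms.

3/8

Anders's mother's ABO genotype from I^A i × I^A I^B: 1/4 I^A I^A, 1/4 I^A I^B, 1/4 I^A i, 1/4 I^B i.
Crossing each possibility with the father I^A I^B and summing P(type A): 1/4·1/2 + 1/4·1/4 + 1/4·1/2 + 1/4·1/4 = 3/8.
Similarly for Rh via the mother's Rh distribution: P(Rh+) = 1.
Independent loci: 3/8 × 1 = 3/8.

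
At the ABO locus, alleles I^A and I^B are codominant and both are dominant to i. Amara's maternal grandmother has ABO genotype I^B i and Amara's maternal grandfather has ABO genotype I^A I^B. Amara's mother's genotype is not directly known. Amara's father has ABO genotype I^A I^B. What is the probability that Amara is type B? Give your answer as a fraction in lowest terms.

Amara's mother's ABO genotype from I^B i × I^A I^B: 1/4 I^A I^B, 1/4 I^A i, 1/4 I^B I^B, 1/4 I^B i.
Crossing each possibility with the father I^A I^B and summing P(type B): 1/4·1/4 + 1/4·1/4 + 1/4·1/2 + 1/4·1/2 = 3/8.

3/8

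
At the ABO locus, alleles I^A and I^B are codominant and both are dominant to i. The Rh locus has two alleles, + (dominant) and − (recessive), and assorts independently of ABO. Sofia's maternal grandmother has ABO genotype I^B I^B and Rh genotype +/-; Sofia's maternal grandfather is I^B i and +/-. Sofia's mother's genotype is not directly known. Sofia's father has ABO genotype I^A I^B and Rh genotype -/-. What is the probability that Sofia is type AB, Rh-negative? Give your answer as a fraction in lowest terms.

3/16

Sofia's mother's ABO genotype from I^B I^B × I^B i: 1/2 I^B I^B, 1/2 I^B i.
Crossing each possibility with the father I^A I^B and summing P(type AB): 1/2·1/2 + 1/2·1/4 = 3/8.
Similarly for Rh via the mother's Rh distribution: P(Rh-) = 1/2.
Independent loci: 3/8 × 1/2 = 3/16.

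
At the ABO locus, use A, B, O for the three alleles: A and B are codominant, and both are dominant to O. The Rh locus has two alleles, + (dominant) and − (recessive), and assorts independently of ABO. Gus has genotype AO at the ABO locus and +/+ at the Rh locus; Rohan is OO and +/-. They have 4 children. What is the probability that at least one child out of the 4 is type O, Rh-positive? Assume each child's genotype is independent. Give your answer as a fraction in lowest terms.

15/16

ABO cross AO × OO → 1/2 O, 1/2 A.
Rh cross +/+ × +/- → 1 Rh+; so P(type O, Rh-positive) = 1/2 × 1 = 1/2 per child.
P(none) = (1/2)^4 = 1/16; P(at least one) = 1 − 1/16 = 15/16.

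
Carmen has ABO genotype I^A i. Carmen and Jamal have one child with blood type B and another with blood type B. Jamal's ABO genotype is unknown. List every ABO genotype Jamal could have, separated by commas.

For each candidate genotype of Jamal, check whether crossing it with I^A i can produce every observed child phenotype.
  I^A I^A → possible child types {A} ✗
  I^A I^B → possible child types {A, B, AB} ✓
  I^A i → possible child types {O, A} ✗
  I^B I^B → possible child types {B, AB} ✓
  I^B i → possible child types {O, A, B, AB} ✓
  i i → possible child types {O, A} ✗

I^A I^B, I^B I^B, I^B i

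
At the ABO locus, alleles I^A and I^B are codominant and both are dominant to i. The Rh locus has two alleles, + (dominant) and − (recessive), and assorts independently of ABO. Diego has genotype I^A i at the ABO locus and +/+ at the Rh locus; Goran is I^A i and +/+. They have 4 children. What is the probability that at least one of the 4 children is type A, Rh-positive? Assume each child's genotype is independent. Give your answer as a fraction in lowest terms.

ABO cross I^A i × I^A i → 1/4 O, 3/4 A.
Rh cross +/+ × +/+ → 1 Rh+; so P(type A, Rh-positive) = 3/4 × 1 = 3/4 per child.
P(none) = (1/4)^4 = 1/256; P(at least one) = 1 − 1/256 = 255/256.

255/256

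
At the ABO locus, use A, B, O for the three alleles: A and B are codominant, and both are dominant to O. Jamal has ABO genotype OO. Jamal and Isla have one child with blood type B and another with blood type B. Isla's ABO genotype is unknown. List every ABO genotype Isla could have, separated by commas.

AB, BB, BO

For each candidate genotype of Isla, check whether crossing it with OO can produce every observed child phenotype.
  AA → possible child types {A} ✗
  AB → possible child types {A, B} ✓
  AO → possible child types {O, A} ✗
  BB → possible child types {B} ✓
  BO → possible child types {O, B} ✓
  OO → possible child types {O} ✗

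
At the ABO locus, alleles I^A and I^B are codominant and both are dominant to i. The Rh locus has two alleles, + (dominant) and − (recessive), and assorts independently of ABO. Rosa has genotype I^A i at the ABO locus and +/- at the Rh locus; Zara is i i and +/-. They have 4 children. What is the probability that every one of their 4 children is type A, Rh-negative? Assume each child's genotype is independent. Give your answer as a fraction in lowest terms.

1/4096

ABO cross I^A i × i i → 1/2 O, 1/2 A.
Rh cross +/- × +/- → 3/4 Rh+, 1/4 Rh-; so P(type A, Rh-negative) = 1/2 × 1/4 = 1/8 per child.
All 4 independent: (1/8)^4 = 1/4096.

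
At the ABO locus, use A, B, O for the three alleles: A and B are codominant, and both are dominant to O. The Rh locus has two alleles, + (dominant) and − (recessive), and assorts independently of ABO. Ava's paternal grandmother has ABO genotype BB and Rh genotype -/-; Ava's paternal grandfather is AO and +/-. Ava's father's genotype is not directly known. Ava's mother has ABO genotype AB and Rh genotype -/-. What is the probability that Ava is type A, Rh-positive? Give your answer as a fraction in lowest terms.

Ava's father's ABO genotype from BB × AO: 1/2 AB, 1/2 BO.
Crossing each possibility with the mother AB and summing P(type A): 1/2·1/4 + 1/2·1/4 = 1/4.
Similarly for Rh via the father's Rh distribution: P(Rh+) = 1/4.
Independent loci: 1/4 × 1/4 = 1/16.

1/16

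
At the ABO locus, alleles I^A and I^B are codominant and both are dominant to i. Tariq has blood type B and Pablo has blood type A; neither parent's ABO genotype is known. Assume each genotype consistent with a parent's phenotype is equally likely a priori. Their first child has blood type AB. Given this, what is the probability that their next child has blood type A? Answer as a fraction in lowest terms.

Possible genotypes: Tariq ∈ {I^B I^B, I^B i}; Pablo ∈ {I^A I^A, I^A i}.
Weight each parental genotype pair by prior × P(type-AB child):
  I^B I^B × I^A I^A: posterior weight 4/9; P(next child type A) = 0.
  I^B I^B × I^A i: posterior weight 2/9; P(next child type A) = 0.
  I^B i × I^A I^A: posterior weight 2/9; P(next child type A) = 1/2.
  I^B i × I^A i: posterior weight 1/9; P(next child type A) = 1/4.
Weighted sum = 5/36.

5/36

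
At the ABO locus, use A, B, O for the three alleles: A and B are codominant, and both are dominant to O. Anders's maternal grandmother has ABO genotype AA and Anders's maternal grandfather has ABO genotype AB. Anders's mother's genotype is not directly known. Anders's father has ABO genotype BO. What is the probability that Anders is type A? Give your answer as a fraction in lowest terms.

Anders's mother's ABO genotype from AA × AB: 1/2 AA, 1/2 AB.
Crossing each possibility with the father BO and summing P(type A): 1/2·1/2 + 1/2·1/4 = 3/8.

3/8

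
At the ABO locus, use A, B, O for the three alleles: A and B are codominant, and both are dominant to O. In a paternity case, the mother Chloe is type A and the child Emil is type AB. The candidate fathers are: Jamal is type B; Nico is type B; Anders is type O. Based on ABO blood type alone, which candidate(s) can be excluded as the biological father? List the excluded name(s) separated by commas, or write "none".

A candidate is excluded only if no genotype consistent with his phenotype could produce a type AB child with a type A mother.
Anders (type O): no genotype consistent with that phenotype can produce a type-AB child with a type-A mother.

Anders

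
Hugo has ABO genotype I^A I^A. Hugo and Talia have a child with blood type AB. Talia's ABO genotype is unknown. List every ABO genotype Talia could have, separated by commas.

For each candidate genotype of Talia, check whether crossing it with I^A I^A can produce every observed child phenotype.
  I^A I^A → possible child types {A} ✗
  I^A I^B → possible child types {A, AB} ✓
  I^A i → possible child types {A} ✗
  I^B I^B → possible child types {AB} ✓
  I^B i → possible child types {A, AB} ✓
  i i → possible child types {A} ✗

I^A I^B, I^B I^B, I^B i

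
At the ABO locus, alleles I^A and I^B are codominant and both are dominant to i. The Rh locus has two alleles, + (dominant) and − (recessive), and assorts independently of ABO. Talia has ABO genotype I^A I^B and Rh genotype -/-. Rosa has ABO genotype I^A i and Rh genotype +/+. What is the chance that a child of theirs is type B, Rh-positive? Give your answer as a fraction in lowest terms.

ABO cross I^A I^B × I^A i → offspring phenotypes: 1/2 A, 1/4 B, 1/4 AB.
Rh cross -/- × +/+ → 1 Rh+.
Independent loci: P(type B, Rh-positive) = 1/4 × 1 = 1/4.

1/4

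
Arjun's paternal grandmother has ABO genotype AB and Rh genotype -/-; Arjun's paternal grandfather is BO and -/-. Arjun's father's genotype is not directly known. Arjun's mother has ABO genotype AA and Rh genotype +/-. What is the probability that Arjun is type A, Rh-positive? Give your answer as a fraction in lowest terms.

Arjun's father's ABO genotype from AB × BO: 1/4 AB, 1/4 AO, 1/4 BB, 1/4 BO.
Crossing each possibility with the mother AA and summing P(type A): 1/4·1/2 + 1/4·1 + 1/4·0 + 1/4·1/2 = 1/2.
Similarly for Rh via the father's Rh distribution: P(Rh+) = 1/2.
Independent loci: 1/2 × 1/2 = 1/4.

1/4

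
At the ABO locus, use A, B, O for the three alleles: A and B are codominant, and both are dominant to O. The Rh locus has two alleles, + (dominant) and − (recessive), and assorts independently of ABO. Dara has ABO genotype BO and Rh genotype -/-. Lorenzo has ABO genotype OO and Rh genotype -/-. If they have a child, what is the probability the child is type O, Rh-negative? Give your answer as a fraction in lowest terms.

1/2

ABO cross BO × OO → offspring phenotypes: 1/2 O, 1/2 B.
Rh cross -/- × -/- → 1 Rh-.
Independent loci: P(type O, Rh-negative) = 1/2 × 1 = 1/2.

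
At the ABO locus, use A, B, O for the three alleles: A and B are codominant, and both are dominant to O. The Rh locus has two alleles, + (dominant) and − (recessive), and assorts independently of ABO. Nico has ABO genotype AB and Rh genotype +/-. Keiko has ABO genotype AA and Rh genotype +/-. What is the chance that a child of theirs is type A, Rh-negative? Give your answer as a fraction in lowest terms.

1/8

ABO cross AB × AA → offspring phenotypes: 1/2 A, 1/2 AB.
Rh cross +/- × +/- → 3/4 Rh+, 1/4 Rh-.
Independent loci: P(type A, Rh-negative) = 1/2 × 1/4 = 1/8.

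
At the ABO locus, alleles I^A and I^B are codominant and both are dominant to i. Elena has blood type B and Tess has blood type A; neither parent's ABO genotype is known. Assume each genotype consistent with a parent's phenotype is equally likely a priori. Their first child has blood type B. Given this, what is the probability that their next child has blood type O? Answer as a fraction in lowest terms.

1/12

Possible genotypes: Elena ∈ {I^B I^B, I^B i}; Tess ∈ {I^A I^A, I^A i}.
Weight each parental genotype pair by prior × P(type-B child):
  I^B I^B × I^A i: posterior weight 2/3; P(next child type O) = 0.
  I^B i × I^A i: posterior weight 1/3; P(next child type O) = 1/4.
Weighted sum = 1/12.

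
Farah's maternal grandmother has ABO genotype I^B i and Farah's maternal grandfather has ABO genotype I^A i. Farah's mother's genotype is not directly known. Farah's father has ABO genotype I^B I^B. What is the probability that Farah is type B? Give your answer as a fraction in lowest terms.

3/4

Farah's mother's ABO genotype from I^B i × I^A i: 1/4 I^A I^B, 1/4 I^A i, 1/4 I^B i, 1/4 i i.
Crossing each possibility with the father I^B I^B and summing P(type B): 1/4·1/2 + 1/4·1/2 + 1/4·1 + 1/4·1 = 3/4.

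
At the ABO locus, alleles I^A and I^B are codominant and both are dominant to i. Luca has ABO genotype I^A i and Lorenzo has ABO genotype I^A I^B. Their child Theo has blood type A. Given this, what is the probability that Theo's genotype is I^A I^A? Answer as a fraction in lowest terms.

1/2

Cross I^A i × I^A I^B → 1/4 I^A I^A, 1/4 I^A I^B, 1/4 I^A i, 1/4 I^B i.
Type-A genotypes among offspring: I^A I^A (1/4), I^A i (1/4); total 1/2.
P(I^A I^A | type A) = (1/4) / (1/2) = 1/2.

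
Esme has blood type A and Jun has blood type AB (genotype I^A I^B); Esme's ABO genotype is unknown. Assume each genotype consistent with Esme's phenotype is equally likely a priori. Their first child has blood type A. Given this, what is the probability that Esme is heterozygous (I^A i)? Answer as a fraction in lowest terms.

1/2

Possible genotypes: Esme ∈ {I^A I^A, I^A i}; Jun ∈ {I^A I^B}.
Weight each parental genotype pair by prior × P(type-A child):
  I^A I^A × I^A I^B: posterior weight 1/2.
  I^A i × I^A I^B: posterior weight 1/2.
Sum the posterior weight over pairs where Esme is I^A i: 1/2.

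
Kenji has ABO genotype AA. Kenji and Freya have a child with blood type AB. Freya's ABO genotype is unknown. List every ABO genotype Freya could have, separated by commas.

For each candidate genotype of Freya, check whether crossing it with AA can produce every observed child phenotype.
  AA → possible child types {A} ✗
  AB → possible child types {A, AB} ✓
  AO → possible child types {A} ✗
  BB → possible child types {AB} ✓
  BO → possible child types {A, AB} ✓
  OO → possible child types {A} ✗

AB, BB, BO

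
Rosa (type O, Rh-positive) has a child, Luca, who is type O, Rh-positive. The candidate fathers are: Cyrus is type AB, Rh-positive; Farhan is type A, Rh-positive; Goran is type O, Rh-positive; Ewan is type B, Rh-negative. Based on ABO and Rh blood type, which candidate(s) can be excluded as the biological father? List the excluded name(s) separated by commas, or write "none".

Cyrus

A candidate is excluded only if no genotype consistent with his phenotype could produce a type O, Rh-positive child with a type O, Rh-positive mother.
Cyrus (type AB, Rh+): no genotype consistent with that phenotype can produce a type-O Rh+ child with a type-O mother.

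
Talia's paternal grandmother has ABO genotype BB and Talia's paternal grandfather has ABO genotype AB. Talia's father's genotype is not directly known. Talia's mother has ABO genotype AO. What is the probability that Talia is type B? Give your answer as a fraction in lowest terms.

3/8

Talia's father's ABO genotype from BB × AB: 1/2 AB, 1/2 BB.
Crossing each possibility with the mother AO and summing P(type B): 1/2·1/4 + 1/2·1/2 = 3/8.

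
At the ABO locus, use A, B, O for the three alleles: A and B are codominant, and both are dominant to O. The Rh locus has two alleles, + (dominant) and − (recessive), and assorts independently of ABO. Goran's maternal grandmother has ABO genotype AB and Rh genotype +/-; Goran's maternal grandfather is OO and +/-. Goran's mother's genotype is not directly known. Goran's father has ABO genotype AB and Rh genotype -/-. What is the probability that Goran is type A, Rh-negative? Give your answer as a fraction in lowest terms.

Goran's mother's ABO genotype from AB × OO: 1/2 AO, 1/2 BO.
Crossing each possibility with the father AB and summing P(type A): 1/2·1/2 + 1/2·1/4 = 3/8.
Similarly for Rh via the mother's Rh distribution: P(Rh-) = 1/2.
Independent loci: 3/8 × 1/2 = 3/16.

3/16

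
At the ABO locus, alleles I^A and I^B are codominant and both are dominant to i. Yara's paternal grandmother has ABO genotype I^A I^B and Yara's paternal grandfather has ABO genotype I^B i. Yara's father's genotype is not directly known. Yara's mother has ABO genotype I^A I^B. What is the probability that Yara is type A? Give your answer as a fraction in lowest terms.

Yara's father's ABO genotype from I^A I^B × I^B i: 1/4 I^A I^B, 1/4 I^A i, 1/4 I^B I^B, 1/4 I^B i.
Crossing each possibility with the mother I^A I^B and summing P(type A): 1/4·1/4 + 1/4·1/2 + 1/4·0 + 1/4·1/4 = 1/4.

1/4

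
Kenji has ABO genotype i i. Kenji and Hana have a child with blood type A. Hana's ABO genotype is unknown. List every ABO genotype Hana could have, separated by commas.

For each candidate genotype of Hana, check whether crossing it with i i can produce every observed child phenotype.
  I^A I^A → possible child types {A} ✓
  I^A I^B → possible child types {A, B} ✓
  I^A i → possible child types {O, A} ✓
  I^B I^B → possible child types {B} ✗
  I^B i → possible child types {O, B} ✗
  i i → possible child types {O} ✗

I^A I^A, I^A I^B, I^A i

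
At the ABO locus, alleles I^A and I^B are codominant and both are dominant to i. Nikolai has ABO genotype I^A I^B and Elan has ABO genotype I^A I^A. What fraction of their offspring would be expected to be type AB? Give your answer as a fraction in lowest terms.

ABO cross I^A I^B × I^A I^A → offspring phenotypes: 1/2 A, 1/2 AB.
So P(type AB) = 1/2.

1/2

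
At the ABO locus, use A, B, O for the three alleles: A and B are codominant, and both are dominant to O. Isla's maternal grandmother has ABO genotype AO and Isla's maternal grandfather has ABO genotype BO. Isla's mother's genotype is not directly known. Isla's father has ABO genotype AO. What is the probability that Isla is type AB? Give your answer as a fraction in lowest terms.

1/8

Isla's mother's ABO genotype from AO × BO: 1/4 AB, 1/4 AO, 1/4 BO, 1/4 OO.
Crossing each possibility with the father AO and summing P(type AB): 1/4·1/4 + 1/4·0 + 1/4·1/4 + 1/4·0 = 1/8.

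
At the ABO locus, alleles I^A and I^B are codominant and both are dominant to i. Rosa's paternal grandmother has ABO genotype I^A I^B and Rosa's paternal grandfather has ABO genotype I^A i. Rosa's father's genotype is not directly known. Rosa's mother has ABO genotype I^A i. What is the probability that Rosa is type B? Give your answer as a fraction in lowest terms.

1/8

Rosa's father's ABO genotype from I^A I^B × I^A i: 1/4 I^A I^A, 1/4 I^A I^B, 1/4 I^A i, 1/4 I^B i.
Crossing each possibility with the mother I^A i and summing P(type B): 1/4·0 + 1/4·1/4 + 1/4·0 + 1/4·1/4 = 1/8.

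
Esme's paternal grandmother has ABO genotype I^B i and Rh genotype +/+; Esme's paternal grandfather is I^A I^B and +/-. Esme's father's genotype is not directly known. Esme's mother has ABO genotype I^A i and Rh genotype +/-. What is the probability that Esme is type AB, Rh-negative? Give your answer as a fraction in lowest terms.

Esme's father's ABO genotype from I^B i × I^A I^B: 1/4 I^A I^B, 1/4 I^A i, 1/4 I^B I^B, 1/4 I^B i.
Crossing each possibility with the mother I^A i and summing P(type AB): 1/4·1/4 + 1/4·0 + 1/4·1/2 + 1/4·1/4 = 1/4.
Similarly for Rh via the father's Rh distribution: P(Rh-) = 1/8.
Independent loci: 1/4 × 1/8 = 1/32.

1/32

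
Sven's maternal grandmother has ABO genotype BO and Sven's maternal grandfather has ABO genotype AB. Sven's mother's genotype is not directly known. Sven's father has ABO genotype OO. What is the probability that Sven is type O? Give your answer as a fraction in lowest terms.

Sven's mother's ABO genotype from BO × AB: 1/4 AB, 1/4 AO, 1/4 BB, 1/4 BO.
Crossing each possibility with the father OO and summing P(type O): 1/4·0 + 1/4·1/2 + 1/4·0 + 1/4·1/2 = 1/4.

1/4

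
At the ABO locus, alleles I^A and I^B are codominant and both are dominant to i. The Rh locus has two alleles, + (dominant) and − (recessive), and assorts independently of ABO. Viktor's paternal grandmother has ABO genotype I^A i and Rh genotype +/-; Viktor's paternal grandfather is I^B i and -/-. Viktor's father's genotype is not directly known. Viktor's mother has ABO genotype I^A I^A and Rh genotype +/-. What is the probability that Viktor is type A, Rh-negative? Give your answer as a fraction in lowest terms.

Viktor's father's ABO genotype from I^A i × I^B i: 1/4 I^A I^B, 1/4 I^A i, 1/4 I^B i, 1/4 i i.
Crossing each possibility with the mother I^A I^A and summing P(type A): 1/4·1/2 + 1/4·1 + 1/4·1/2 + 1/4·1 = 3/4.
Similarly for Rh via the father's Rh distribution: P(Rh-) = 3/8.
Independent loci: 3/4 × 3/8 = 9/32.

9/32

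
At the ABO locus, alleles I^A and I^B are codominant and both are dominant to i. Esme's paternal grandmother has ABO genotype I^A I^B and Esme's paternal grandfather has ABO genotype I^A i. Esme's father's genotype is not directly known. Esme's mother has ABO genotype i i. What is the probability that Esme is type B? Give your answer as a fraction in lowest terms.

Esme's father's ABO genotype from I^A I^B × I^A i: 1/4 I^A I^A, 1/4 I^A I^B, 1/4 I^A i, 1/4 I^B i.
Crossing each possibility with the mother i i and summing P(type B): 1/4·0 + 1/4·1/2 + 1/4·0 + 1/4·1/2 = 1/4.

1/4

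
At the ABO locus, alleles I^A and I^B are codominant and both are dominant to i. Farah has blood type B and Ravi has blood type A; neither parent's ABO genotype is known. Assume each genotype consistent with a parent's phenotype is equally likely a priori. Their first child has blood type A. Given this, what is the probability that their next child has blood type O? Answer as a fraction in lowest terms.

Possible genotypes: Farah ∈ {I^B I^B, I^B i}; Ravi ∈ {I^A I^A, I^A i}.
Weight each parental genotype pair by prior × P(type-A child):
  I^B i × I^A I^A: posterior weight 2/3; P(next child type O) = 0.
  I^B i × I^A i: posterior weight 1/3; P(next child type O) = 1/4.
Weighted sum = 1/12.

1/12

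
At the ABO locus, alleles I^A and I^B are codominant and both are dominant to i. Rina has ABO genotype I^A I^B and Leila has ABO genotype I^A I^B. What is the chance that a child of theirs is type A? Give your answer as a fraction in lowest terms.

ABO cross I^A I^B × I^A I^B → offspring phenotypes: 1/4 A, 1/4 B, 1/2 AB.
So P(type A) = 1/4.

1/4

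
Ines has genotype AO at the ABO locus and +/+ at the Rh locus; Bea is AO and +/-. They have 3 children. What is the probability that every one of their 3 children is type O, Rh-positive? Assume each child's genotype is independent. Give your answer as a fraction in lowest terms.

1/64

ABO cross AO × AO → 1/4 O, 3/4 A.
Rh cross +/+ × +/- → 1 Rh+; so P(type O, Rh-positive) = 1/4 × 1 = 1/4 per child.
All 3 independent: (1/4)^3 = 1/64.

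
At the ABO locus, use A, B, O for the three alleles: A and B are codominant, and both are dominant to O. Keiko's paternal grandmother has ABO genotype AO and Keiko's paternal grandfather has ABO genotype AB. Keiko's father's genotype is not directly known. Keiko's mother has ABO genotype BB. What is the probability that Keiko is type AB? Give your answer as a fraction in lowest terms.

Keiko's father's ABO genotype from AO × AB: 1/4 AA, 1/4 AB, 1/4 AO, 1/4 BO.
Crossing each possibility with the mother BB and summing P(type AB): 1/4·1 + 1/4·1/2 + 1/4·1/2 + 1/4·0 = 1/2.

1/2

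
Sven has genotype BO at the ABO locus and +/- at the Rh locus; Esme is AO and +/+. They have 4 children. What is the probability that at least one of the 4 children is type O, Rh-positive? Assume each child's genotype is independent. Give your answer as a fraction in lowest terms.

175/256

ABO cross BO × AO → 1/4 O, 1/4 A, 1/4 B, 1/4 AB.
Rh cross +/- × +/+ → 1 Rh+; so P(type O, Rh-positive) = 1/4 × 1 = 1/4 per child.
P(none) = (3/4)^4 = 81/256; P(at least one) = 1 − 81/256 = 175/256.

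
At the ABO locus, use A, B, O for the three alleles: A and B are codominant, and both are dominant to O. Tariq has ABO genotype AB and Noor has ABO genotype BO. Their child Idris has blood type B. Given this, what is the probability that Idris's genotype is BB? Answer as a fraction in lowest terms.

Cross AB × BO → 1/4 AB, 1/4 AO, 1/4 BB, 1/4 BO.
Type-B genotypes among offspring: BB (1/4), BO (1/4); total 1/2.
P(BB | type B) = (1/4) / (1/2) = 1/2.

1/2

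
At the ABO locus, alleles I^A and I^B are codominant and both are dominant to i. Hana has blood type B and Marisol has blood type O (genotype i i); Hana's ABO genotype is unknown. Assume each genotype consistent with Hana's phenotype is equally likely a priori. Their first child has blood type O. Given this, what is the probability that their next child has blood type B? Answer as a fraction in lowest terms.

1/2

Possible genotypes: Hana ∈ {I^B I^B, I^B i}; Marisol ∈ {i i}.
Weight each parental genotype pair by prior × P(type-O child):
  I^B i × i i: posterior weight 1; P(next child type B) = 1/2.
Weighted sum = 1/2.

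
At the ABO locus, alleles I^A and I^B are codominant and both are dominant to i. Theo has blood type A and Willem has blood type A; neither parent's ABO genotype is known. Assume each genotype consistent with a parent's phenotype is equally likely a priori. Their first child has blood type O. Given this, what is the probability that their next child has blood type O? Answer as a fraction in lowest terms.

Possible genotypes: Theo ∈ {I^A I^A, I^A i}; Willem ∈ {I^A I^A, I^A i}.
Weight each parental genotype pair by prior × P(type-O child):
  I^A i × I^A i: posterior weight 1; P(next child type O) = 1/4.
Weighted sum = 1/4.

1/4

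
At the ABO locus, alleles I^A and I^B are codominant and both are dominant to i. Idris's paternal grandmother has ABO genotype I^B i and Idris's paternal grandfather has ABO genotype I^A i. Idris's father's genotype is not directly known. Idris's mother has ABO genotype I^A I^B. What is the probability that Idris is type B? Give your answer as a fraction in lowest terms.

3/8

Idris's father's ABO genotype from I^B i × I^A i: 1/4 I^A I^B, 1/4 I^A i, 1/4 I^B i, 1/4 i i.
Crossing each possibility with the mother I^A I^B and summing P(type B): 1/4·1/4 + 1/4·1/4 + 1/4·1/2 + 1/4·1/2 = 3/8.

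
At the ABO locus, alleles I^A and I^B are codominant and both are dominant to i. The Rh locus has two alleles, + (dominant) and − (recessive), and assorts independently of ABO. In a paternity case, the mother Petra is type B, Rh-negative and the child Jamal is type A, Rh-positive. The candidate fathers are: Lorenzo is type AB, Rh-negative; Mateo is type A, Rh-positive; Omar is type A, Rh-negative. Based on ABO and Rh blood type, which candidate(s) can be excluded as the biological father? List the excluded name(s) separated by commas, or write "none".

A candidate is excluded only if no genotype consistent with his phenotype could produce a type A, Rh-positive child with a type B, Rh-negative mother.
Lorenzo (type AB, Rh-): no genotype consistent with that phenotype can produce a type-A Rh+ child with a type-B mother.
Omar (type A, Rh-): no genotype consistent with that phenotype can produce a type-A Rh+ child with a type-B mother.

Lorenzo, Omar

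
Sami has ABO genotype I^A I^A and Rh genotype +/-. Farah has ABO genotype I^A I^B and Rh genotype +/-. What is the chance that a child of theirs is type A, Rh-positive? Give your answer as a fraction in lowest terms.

3/8

ABO cross I^A I^A × I^A I^B → offspring phenotypes: 1/2 A, 1/2 AB.
Rh cross +/- × +/- → 3/4 Rh+, 1/4 Rh-.
Independent loci: P(type A, Rh-positive) = 1/2 × 3/4 = 3/8.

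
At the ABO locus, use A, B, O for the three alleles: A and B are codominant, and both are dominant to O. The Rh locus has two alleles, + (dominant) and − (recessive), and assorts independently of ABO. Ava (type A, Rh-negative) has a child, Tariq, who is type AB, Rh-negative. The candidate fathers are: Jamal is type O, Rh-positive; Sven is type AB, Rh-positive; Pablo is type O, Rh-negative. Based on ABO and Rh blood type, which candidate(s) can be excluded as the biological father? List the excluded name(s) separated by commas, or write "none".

A candidate is excluded only if no genotype consistent with his phenotype could produce a type AB, Rh-negative child with a type A, Rh-negative mother.
Jamal (type O, Rh+): no genotype consistent with that phenotype can produce a type-AB Rh- child with a type-A mother.
Pablo (type O, Rh-): no genotype consistent with that phenotype can produce a type-AB Rh- child with a type-A mother.

Jamal, Pablo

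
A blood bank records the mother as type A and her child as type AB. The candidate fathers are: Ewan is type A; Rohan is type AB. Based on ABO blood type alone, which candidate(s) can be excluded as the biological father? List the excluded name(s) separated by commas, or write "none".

A candidate is excluded only if no genotype consistent with his phenotype could produce a type AB child with a type A mother.
Ewan (type A): no genotype consistent with that phenotype can produce a type-AB child with a type-A mother.

Ewan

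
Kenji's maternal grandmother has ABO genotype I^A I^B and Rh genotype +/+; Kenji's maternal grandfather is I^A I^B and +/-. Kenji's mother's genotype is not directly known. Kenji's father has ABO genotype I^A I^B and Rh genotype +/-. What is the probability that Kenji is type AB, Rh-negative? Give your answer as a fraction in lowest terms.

1/16

Kenji's mother's ABO genotype from I^A I^B × I^A I^B: 1/4 I^A I^A, 1/2 I^A I^B, 1/4 I^B I^B.
Crossing each possibility with the father I^A I^B and summing P(type AB): 1/4·1/2 + 1/2·1/2 + 1/4·1/2 = 1/2.
Similarly for Rh via the mother's Rh distribution: P(Rh-) = 1/8.
Independent loci: 1/2 × 1/8 = 1/16.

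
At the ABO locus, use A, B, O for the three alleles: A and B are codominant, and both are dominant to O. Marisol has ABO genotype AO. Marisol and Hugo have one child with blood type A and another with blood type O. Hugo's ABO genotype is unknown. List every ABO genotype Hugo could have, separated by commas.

For each candidate genotype of Hugo, check whether crossing it with AO can produce every observed child phenotype.
  AA → possible child types {A} ✗
  AB → possible child types {A, B, AB} ✗
  AO → possible child types {O, A} ✓
  BB → possible child types {B, AB} ✗
  BO → possible child types {O, A, B, AB} ✓
  OO → possible child types {O, A} ✓

AO, BO, OO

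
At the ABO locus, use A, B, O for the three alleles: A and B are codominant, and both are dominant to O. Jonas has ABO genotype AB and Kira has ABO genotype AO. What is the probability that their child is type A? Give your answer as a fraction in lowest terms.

1/2

ABO cross AB × AO → offspring phenotypes: 1/2 A, 1/4 B, 1/4 AB.
So P(type A) = 1/2.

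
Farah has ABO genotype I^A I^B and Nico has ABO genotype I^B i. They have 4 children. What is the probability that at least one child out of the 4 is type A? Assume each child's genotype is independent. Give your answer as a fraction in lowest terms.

175/256

ABO cross I^A I^B × I^B i → 1/4 A, 1/2 B, 1/4 AB.
So P(type A) = 1/4 per child.
P(none) = (3/4)^4 = 81/256; P(at least one) = 1 − 81/256 = 175/256.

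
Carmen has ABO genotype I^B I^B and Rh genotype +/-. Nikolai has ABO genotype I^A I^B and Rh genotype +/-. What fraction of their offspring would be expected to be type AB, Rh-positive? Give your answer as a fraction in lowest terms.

3/8

ABO cross I^B I^B × I^A I^B → offspring phenotypes: 1/2 B, 1/2 AB.
Rh cross +/- × +/- → 3/4 Rh+, 1/4 Rh-.
Independent loci: P(type AB, Rh-positive) = 1/2 × 3/4 = 3/8.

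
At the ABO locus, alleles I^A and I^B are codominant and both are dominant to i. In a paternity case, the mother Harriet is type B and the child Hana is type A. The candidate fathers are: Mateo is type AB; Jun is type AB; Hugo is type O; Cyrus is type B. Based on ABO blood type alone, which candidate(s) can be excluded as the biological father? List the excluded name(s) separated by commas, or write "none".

A candidate is excluded only if no genotype consistent with his phenotype could produce a type A child with a type B mother.
Hugo (type O): no genotype consistent with that phenotype can produce a type-A child with a type-B mother.
Cyrus (type B): no genotype consistent with that phenotype can produce a type-A child with a type-B mother.

Hugo, Cyrus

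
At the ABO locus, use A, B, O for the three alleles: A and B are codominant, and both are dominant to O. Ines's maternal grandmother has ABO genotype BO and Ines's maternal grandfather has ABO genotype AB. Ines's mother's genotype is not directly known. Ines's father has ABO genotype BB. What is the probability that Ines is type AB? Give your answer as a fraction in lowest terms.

1/4

Ines's mother's ABO genotype from BO × AB: 1/4 AB, 1/4 AO, 1/4 BB, 1/4 BO.
Crossing each possibility with the father BB and summing P(type AB): 1/4·1/2 + 1/4·1/2 + 1/4·0 + 1/4·0 = 1/4.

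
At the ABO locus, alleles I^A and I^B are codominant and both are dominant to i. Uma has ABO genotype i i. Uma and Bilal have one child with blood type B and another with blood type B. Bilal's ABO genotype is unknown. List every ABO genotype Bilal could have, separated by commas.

I^A I^B, I^B I^B, I^B i

For each candidate genotype of Bilal, check whether crossing it with i i can produce every observed child phenotype.
  I^A I^A → possible child types {A} ✗
  I^A I^B → possible child types {A, B} ✓
  I^A i → possible child types {O, A} ✗
  I^B I^B → possible child types {B} ✓
  I^B i → possible child types {O, B} ✓
  i i → possible child types {O} ✗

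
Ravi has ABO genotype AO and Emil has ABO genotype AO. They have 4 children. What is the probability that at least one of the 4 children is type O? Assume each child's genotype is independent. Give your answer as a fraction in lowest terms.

175/256

ABO cross AO × AO → 1/4 O, 3/4 A.
So P(type O) = 1/4 per child.
P(none) = (3/4)^4 = 81/256; P(at least one) = 1 − 81/256 = 175/256.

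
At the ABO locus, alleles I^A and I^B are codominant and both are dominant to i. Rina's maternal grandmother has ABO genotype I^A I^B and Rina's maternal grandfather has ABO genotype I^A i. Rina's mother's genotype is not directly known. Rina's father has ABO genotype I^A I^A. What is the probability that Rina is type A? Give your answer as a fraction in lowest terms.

3/4

Rina's mother's ABO genotype from I^A I^B × I^A i: 1/4 I^A I^A, 1/4 I^A I^B, 1/4 I^A i, 1/4 I^B i.
Crossing each possibility with the father I^A I^A and summing P(type A): 1/4·1 + 1/4·1/2 + 1/4·1 + 1/4·1/2 = 3/4.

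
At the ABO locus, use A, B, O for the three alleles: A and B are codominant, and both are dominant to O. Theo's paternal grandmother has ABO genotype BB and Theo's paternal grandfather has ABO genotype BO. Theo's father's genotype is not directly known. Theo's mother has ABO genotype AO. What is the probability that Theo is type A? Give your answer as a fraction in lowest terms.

Theo's father's ABO genotype from BB × BO: 1/2 BB, 1/2 BO.
Crossing each possibility with the mother AO and summing P(type A): 1/2·0 + 1/2·1/4 = 1/8.

1/8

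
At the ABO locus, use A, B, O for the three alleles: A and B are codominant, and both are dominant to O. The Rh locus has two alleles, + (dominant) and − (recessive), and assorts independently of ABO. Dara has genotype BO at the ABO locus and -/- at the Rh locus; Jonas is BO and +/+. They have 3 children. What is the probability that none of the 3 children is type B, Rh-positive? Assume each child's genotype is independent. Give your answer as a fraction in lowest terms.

ABO cross BO × BO → 1/4 O, 3/4 B.
Rh cross -/- × +/+ → 1 Rh+; so P(type B, Rh-positive) = 3/4 × 1 = 3/4 per child.
P(not type B, Rh-positive) = 1/4 for one child; (1/4)^3 = 1/64.

1/64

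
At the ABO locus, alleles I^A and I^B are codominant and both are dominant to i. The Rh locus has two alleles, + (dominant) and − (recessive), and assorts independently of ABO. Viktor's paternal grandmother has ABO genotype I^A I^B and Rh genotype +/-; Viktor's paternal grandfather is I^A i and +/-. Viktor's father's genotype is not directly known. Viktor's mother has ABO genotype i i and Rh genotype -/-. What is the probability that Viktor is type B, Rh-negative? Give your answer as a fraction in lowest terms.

Viktor's father's ABO genotype from I^A I^B × I^A i: 1/4 I^A I^A, 1/4 I^A I^B, 1/4 I^A i, 1/4 I^B i.
Crossing each possibility with the mother i i and summing P(type B): 1/4·0 + 1/4·1/2 + 1/4·0 + 1/4·1/2 = 1/4.
Similarly for Rh via the father's Rh distribution: P(Rh-) = 1/2.
Independent loci: 1/4 × 1/2 = 1/8.

1/8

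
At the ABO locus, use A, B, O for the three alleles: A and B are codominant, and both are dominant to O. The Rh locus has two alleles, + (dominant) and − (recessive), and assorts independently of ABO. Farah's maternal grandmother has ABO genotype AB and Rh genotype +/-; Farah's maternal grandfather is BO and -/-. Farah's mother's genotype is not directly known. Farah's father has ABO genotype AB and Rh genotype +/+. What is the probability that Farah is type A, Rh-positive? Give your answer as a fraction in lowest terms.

1/4

Farah's mother's ABO genotype from AB × BO: 1/4 AB, 1/4 AO, 1/4 BB, 1/4 BO.
Crossing each possibility with the father AB and summing P(type A): 1/4·1/4 + 1/4·1/2 + 1/4·0 + 1/4·1/4 = 1/4.
Similarly for Rh via the mother's Rh distribution: P(Rh+) = 1.
Independent loci: 1/4 × 1 = 1/4.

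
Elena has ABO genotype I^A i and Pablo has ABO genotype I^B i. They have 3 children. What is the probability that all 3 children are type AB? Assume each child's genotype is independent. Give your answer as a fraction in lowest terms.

1/64

ABO cross I^A i × I^B i → 1/4 O, 1/4 A, 1/4 B, 1/4 AB.
So P(type AB) = 1/4 per child.
All 3 independent: (1/4)^3 = 1/64.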